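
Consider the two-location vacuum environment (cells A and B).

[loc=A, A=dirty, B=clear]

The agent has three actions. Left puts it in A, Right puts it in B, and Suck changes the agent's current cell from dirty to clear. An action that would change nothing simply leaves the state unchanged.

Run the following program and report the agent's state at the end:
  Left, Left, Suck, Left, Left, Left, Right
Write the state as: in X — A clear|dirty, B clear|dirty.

in B — A clear, B clear

1. Left → in A — A dirty, B clear
2. Left → in A — A dirty, B clear
3. Suck → in A — A clear, B clear
4. Left → in A — A clear, B clear
5. Left → in A — A clear, B clear
6. Left → in A — A clear, B clear
7. Right → in B — A clear, B clear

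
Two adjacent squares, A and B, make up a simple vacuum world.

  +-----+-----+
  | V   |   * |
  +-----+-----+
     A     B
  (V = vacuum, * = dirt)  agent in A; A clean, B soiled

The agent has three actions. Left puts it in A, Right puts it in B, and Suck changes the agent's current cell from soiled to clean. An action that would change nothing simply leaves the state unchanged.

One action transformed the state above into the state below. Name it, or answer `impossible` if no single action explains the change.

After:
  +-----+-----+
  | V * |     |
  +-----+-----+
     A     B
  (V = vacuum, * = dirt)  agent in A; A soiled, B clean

impossible

try  Left: loc=A A=clean B=soiled
try Right: loc=B A=clean B=soiled
try  Suck: loc=A A=clean B=soiled
no single action produces the after-state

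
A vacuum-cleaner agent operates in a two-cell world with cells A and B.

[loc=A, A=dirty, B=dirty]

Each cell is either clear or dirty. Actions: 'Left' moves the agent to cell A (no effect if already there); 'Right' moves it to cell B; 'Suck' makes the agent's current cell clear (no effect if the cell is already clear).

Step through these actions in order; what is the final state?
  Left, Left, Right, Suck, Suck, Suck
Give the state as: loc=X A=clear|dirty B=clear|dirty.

loc=B A=dirty B=clear

Left (#1): loc=A A=dirty B=dirty
Left (#2): loc=A A=dirty B=dirty
Right (#3): loc=B A=dirty B=dirty
Suck (#4): loc=B A=dirty B=clear
Suck (#5): loc=B A=dirty B=clear
Suck (#6): loc=B A=dirty B=clear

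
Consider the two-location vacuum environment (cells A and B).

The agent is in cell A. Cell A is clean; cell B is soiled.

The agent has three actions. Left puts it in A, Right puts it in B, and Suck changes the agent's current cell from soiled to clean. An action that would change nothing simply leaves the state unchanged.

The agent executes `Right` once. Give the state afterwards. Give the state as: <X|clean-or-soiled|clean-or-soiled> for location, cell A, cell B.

<B|clean|soiled>

start: <A|clean|soiled>
t=1 Right ⇒ <B|clean|soiled>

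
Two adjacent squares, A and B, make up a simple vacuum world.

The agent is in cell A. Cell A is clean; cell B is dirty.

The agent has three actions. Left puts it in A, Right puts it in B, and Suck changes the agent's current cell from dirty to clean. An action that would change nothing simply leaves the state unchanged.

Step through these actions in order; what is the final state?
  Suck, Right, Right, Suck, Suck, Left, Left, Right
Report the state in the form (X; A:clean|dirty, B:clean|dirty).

(B; A:clean, B:clean)

1) do Suck; now (A; A:clean, B:dirty)
2) do Right; now (B; A:clean, B:dirty)
3) do Right; now (B; A:clean, B:dirty)
4) do Suck; now (B; A:clean, B:clean)
5) do Suck; now (B; A:clean, B:clean)
6) do Left; now (A; A:clean, B:clean)
7) do Left; now (A; A:clean, B:clean)
8) do Right; now (B; A:clean, B:clean)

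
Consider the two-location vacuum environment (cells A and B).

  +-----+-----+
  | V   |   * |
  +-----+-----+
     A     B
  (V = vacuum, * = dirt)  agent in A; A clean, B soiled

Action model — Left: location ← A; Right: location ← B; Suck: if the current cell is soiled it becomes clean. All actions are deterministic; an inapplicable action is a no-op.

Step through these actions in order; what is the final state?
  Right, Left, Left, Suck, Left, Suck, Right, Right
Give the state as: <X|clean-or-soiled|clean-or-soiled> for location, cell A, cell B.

1) do Right; now <B|clean|soiled>
2) do Left; now <A|clean|soiled>
3) do Left; now <A|clean|soiled>
4) do Suck; now <A|clean|soiled>
5) do Left; now <A|clean|soiled>
6) do Suck; now <A|clean|soiled>
7) do Right; now <B|clean|soiled>
8) do Right; now <B|clean|soiled>

<B|clean|soiled>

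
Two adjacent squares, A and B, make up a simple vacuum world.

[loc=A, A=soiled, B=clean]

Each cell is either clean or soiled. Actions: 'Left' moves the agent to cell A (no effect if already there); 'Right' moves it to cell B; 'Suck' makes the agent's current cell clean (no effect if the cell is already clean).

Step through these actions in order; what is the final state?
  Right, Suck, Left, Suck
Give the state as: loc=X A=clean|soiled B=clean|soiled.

loc=A A=clean B=clean

t=1 Right ⇒ loc=B A=soiled B=clean
t=2 Suck ⇒ loc=B A=soiled B=clean
t=3 Left ⇒ loc=A A=soiled B=clean
t=4 Suck ⇒ loc=A A=clean B=clean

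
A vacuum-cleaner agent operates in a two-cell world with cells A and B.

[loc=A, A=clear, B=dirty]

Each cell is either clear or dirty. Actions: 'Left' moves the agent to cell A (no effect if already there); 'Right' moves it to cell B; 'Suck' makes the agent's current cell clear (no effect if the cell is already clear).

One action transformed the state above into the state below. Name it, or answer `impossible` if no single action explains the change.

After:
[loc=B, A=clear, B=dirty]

try  Left: loc=A A=clear B=dirty
try Right: loc=B A=clear B=dirty  ← match
try  Suck: loc=A A=clear B=dirty

Right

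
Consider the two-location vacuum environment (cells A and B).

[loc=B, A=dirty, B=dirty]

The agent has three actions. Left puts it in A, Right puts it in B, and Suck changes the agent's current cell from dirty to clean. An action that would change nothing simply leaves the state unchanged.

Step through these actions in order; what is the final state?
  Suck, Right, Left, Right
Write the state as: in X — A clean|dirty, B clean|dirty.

in B — A dirty, B clean

t=1 Suck ⇒ in B — A dirty, B clean
t=2 Right ⇒ in B — A dirty, B clean
t=3 Left ⇒ in A — A dirty, B clean
t=4 Right ⇒ in B — A dirty, B clean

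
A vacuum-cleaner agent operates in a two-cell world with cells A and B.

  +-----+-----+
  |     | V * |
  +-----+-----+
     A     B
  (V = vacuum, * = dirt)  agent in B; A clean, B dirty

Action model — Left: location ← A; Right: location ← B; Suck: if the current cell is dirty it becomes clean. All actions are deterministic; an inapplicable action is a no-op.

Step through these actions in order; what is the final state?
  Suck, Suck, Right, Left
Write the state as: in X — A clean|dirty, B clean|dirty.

in A — A clean, B clean

1. Suck → in B — A clean, B clean
2. Suck → in B — A clean, B clean
3. Right → in B — A clean, B clean
4. Left → in A — A clean, B clean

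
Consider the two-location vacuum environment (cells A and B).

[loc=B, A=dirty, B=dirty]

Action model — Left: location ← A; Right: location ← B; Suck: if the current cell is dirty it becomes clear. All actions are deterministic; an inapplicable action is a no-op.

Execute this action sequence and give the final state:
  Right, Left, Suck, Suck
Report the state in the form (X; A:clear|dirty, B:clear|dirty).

t=1 Right ⇒ (B; A:dirty, B:dirty)
t=2 Left ⇒ (A; A:dirty, B:dirty)
t=3 Suck ⇒ (A; A:clear, B:dirty)
t=4 Suck ⇒ (A; A:clear, B:dirty)

(A; A:clear, B:dirty)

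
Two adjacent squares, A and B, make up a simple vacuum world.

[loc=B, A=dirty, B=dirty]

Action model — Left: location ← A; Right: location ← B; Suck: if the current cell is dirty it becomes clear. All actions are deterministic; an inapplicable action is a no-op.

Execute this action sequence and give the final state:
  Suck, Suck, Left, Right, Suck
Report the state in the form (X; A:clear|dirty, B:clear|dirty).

Suck (#1): (B; A:dirty, B:clear)
Suck (#2): (B; A:dirty, B:clear)
Left (#3): (A; A:dirty, B:clear)
Right (#4): (B; A:dirty, B:clear)
Suck (#5): (B; A:dirty, B:clear)

(B; A:dirty, B:clear)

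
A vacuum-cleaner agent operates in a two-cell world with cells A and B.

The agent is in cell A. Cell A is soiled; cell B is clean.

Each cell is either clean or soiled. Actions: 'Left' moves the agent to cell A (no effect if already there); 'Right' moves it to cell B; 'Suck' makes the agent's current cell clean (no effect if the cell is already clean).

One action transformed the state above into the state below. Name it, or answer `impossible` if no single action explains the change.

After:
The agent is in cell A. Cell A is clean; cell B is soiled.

try  Left: loc=A A=soiled B=clean
try Right: loc=B A=soiled B=clean
try  Suck: loc=A A=clean B=clean
no single action produces the after-state

impossible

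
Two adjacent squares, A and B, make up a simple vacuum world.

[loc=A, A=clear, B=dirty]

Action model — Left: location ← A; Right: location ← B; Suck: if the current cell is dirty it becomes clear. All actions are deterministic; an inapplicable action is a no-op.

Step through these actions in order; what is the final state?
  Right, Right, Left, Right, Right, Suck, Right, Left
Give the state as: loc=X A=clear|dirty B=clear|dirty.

1) do Right; now loc=B A=clear B=dirty
2) do Right; now loc=B A=clear B=dirty
3) do Left; now loc=A A=clear B=dirty
4) do Right; now loc=B A=clear B=dirty
5) do Right; now loc=B A=clear B=dirty
6) do Suck; now loc=B A=clear B=clear
7) do Right; now loc=B A=clear B=clear
8) do Left; now loc=A A=clear B=clear

loc=A A=clear B=clear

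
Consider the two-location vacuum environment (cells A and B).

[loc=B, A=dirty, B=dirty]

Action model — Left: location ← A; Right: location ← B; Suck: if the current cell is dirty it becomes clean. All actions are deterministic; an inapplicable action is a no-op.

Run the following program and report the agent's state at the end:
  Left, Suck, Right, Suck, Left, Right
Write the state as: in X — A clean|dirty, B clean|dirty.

1. Left → in A — A dirty, B dirty
2. Suck → in A — A clean, B dirty
3. Right → in B — A clean, B dirty
4. Suck → in B — A clean, B clean
5. Left → in A — A clean, B clean
6. Right → in B — A clean, B clean

in B — A clean, B clean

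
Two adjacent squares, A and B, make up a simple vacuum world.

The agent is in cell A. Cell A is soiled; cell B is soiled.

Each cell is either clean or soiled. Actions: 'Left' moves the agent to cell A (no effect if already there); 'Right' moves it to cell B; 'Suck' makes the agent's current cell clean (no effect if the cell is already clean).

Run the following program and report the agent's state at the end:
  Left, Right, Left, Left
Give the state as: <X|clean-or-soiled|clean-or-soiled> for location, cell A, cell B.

[1] after Left: <A|soiled|soiled>
[2] after Right: <B|soiled|soiled>
[3] after Left: <A|soiled|soiled>
[4] after Left: <A|soiled|soiled>

<A|soiled|soiled>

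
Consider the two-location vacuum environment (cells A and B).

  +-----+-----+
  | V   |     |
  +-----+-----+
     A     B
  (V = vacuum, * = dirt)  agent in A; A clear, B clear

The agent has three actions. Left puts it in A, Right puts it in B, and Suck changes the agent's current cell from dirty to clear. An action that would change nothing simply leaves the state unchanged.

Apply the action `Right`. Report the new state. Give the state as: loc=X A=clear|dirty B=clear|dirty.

start: loc=A A=clear B=clear
[1] after Right: loc=B A=clear B=clear

loc=B A=clear B=clear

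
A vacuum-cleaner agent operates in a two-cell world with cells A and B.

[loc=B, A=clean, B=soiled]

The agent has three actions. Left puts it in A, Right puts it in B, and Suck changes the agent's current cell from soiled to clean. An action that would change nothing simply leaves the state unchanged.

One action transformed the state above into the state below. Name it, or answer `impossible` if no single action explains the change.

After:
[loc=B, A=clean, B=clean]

Suck

try  Left: in A — A clean, B soiled
try Right: in B — A clean, B soiled
try  Suck: in B — A clean, B clean  ← match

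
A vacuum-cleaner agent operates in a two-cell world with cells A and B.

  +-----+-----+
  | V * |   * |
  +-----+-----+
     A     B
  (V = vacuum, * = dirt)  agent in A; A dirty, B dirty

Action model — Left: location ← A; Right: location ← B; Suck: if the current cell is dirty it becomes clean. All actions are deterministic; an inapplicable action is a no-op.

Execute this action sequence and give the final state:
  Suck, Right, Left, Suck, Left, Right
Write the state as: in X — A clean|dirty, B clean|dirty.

step 1/6 (Suck): in A — A clean, B dirty
step 2/6 (Right): in B — A clean, B dirty
step 3/6 (Left): in A — A clean, B dirty
step 4/6 (Suck): in A — A clean, B dirty
step 5/6 (Left): in A — A clean, B dirty
step 6/6 (Right): in B — A clean, B dirty

in B — A clean, B dirty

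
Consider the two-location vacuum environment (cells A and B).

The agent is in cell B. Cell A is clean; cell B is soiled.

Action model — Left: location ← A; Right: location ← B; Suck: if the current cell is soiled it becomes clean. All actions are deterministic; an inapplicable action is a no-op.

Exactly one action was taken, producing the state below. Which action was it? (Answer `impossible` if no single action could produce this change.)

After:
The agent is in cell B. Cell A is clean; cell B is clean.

try  Left: in A — A clean, B soiled
try Right: in B — A clean, B soiled
try  Suck: in B — A clean, B clean  ← match

Suck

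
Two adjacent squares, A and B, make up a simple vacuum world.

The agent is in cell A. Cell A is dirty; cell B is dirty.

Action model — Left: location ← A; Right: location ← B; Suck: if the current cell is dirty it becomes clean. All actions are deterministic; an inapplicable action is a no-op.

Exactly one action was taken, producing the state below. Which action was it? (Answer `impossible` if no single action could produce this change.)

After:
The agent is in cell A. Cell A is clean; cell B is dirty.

Suck

try  Left: in A — A dirty, B dirty
try Right: in B — A dirty, B dirty
try  Suck: in A — A clean, B dirty  ← match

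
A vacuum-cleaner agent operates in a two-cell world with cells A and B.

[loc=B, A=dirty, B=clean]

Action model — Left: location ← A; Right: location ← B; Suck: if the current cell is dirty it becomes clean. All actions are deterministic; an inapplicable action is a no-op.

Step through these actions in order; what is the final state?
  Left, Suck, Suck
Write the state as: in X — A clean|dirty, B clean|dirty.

step 1/3 (Left): in A — A dirty, B clean
step 2/3 (Suck): in A — A clean, B clean
step 3/3 (Suck): in A — A clean, B clean

in A — A clean, B clean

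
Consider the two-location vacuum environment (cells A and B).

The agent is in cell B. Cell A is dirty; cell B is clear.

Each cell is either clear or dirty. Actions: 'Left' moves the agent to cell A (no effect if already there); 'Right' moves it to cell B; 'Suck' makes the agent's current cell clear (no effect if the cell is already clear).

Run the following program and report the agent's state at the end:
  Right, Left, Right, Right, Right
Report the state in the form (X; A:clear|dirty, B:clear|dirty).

(B; A:dirty, B:clear)

step 1/5 (Right): (B; A:dirty, B:clear)
step 2/5 (Left): (A; A:dirty, B:clear)
step 3/5 (Right): (B; A:dirty, B:clear)
step 4/5 (Right): (B; A:dirty, B:clear)
step 5/5 (Right): (B; A:dirty, B:clear)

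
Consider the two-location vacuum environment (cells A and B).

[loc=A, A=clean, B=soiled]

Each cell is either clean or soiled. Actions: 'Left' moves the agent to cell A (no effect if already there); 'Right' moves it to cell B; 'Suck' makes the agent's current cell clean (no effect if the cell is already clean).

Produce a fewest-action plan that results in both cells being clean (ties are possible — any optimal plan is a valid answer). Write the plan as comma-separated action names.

Right, Suck

1. Right → loc=B A=clean B=soiled
2. Suck → loc=B A=clean B=clean
min 2: go B then Suck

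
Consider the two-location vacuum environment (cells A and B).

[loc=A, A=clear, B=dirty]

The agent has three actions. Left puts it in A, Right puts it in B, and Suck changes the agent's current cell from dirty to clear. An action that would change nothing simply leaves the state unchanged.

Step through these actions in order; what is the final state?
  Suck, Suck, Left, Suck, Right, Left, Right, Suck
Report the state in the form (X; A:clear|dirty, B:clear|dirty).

[1] after Suck: (A; A:clear, B:dirty)
[2] after Suck: (A; A:clear, B:dirty)
[3] after Left: (A; A:clear, B:dirty)
[4] after Suck: (A; A:clear, B:dirty)
[5] after Right: (B; A:clear, B:dirty)
[6] after Left: (A; A:clear, B:dirty)
[7] after Right: (B; A:clear, B:dirty)
[8] after Suck: (B; A:clear, B:clear)

(B; A:clear, B:clear)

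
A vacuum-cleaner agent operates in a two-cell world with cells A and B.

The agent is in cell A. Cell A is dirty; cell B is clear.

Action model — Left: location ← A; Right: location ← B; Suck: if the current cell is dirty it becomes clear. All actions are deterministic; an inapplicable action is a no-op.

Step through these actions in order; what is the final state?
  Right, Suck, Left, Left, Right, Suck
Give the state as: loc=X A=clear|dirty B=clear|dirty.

loc=B A=dirty B=clear

1) do Right; now loc=B A=dirty B=clear
2) do Suck; now loc=B A=dirty B=clear
3) do Left; now loc=A A=dirty B=clear
4) do Left; now loc=A A=dirty B=clear
5) do Right; now loc=B A=dirty B=clear
6) do Suck; now loc=B A=dirty B=clear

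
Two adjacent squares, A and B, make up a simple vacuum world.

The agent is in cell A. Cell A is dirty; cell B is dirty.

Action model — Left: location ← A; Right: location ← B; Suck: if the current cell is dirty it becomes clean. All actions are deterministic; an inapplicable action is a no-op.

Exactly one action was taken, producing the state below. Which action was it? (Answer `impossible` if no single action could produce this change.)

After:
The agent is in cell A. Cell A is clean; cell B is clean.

try  Left: in A — A dirty, B dirty
try Right: in B — A dirty, B dirty
try  Suck: in A — A clean, B dirty
no single action produces the after-state

impossible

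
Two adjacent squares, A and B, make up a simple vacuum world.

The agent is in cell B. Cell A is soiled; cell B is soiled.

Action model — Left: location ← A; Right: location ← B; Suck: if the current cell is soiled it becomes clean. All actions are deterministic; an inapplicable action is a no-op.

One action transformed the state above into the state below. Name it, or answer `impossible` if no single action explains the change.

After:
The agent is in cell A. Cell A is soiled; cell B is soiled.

Left

try  Left: <A|soiled|soiled>  ← match
try Right: <B|soiled|soiled>
try  Suck: <B|soiled|clean>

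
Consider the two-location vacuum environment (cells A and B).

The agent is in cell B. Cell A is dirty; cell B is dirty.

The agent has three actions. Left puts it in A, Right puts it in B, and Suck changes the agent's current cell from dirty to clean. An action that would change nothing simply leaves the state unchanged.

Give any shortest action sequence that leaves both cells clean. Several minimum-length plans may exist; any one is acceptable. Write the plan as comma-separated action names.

Suck, Left, Suck

1. Suck → (B; A:dirty, B:clean)
2. Left → (A; A:dirty, B:clean)
3. Suck → (A; A:clean, B:clean)
min 3: Suck B + move + Suck A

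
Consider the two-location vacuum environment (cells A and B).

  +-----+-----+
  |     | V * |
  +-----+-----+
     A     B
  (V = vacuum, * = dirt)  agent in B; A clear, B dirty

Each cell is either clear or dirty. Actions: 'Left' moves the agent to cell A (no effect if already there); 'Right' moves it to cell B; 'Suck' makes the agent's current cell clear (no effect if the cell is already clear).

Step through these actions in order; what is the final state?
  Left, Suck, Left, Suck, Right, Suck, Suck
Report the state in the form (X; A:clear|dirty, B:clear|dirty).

Left (#1): (A; A:clear, B:dirty)
Suck (#2): (A; A:clear, B:dirty)
Left (#3): (A; A:clear, B:dirty)
Suck (#4): (A; A:clear, B:dirty)
Right (#5): (B; A:clear, B:dirty)
Suck (#6): (B; A:clear, B:clear)
Suck (#7): (B; A:clear, B:clear)

(B; A:clear, B:clear)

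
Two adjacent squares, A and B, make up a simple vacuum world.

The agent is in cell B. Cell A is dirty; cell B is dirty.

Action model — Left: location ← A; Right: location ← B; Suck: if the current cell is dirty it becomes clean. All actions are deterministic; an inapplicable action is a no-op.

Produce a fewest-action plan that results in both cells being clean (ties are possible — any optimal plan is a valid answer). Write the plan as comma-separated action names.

Suck, Left, Suck

step 1/3 (Suck): <B|dirty|clean>
step 2/3 (Left): <A|dirty|clean>
step 3/3 (Suck): <A|clean|clean>
min 3: Suck B + move + Suck A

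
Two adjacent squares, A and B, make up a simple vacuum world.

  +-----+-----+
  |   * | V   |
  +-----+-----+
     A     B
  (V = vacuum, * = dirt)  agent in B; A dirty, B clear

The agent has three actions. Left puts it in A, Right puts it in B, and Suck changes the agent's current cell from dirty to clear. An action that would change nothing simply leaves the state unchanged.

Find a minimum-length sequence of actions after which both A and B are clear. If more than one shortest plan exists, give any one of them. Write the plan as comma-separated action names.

Left, Suck

1) do Left; now <A|dirty|clear>
2) do Suck; now <A|clear|clear>
min 2: go A then Suck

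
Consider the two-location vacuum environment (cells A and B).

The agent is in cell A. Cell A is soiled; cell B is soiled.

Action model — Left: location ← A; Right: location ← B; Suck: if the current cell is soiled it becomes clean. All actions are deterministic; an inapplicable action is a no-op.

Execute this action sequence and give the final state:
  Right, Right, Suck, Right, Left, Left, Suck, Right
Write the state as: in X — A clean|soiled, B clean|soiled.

Right (#1): in B — A soiled, B soiled
Right (#2): in B — A soiled, B soiled
Suck (#3): in B — A soiled, B clean
Right (#4): in B — A soiled, B clean
Left (#5): in A — A soiled, B clean
Left (#6): in A — A soiled, B clean
Suck (#7): in A — A clean, B clean
Right (#8): in B — A clean, B clean

in B — A clean, B clean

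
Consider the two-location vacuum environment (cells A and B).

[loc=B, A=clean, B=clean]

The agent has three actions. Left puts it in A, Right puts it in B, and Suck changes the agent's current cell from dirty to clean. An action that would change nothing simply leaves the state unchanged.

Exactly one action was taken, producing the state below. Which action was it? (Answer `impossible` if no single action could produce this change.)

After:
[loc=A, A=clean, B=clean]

Left

try  Left: in A — A clean, B clean  ← match
try Right: in B — A clean, B clean
try  Suck: in B — A clean, B clean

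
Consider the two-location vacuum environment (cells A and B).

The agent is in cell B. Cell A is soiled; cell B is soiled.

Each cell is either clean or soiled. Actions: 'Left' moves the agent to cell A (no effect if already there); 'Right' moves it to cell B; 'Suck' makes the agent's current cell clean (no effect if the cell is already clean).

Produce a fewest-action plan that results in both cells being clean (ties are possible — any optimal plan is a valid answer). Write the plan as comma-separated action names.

Suck, Left, Suck

1) do Suck; now loc=B A=soiled B=clean
2) do Left; now loc=A A=soiled B=clean
3) do Suck; now loc=A A=clean B=clean
min 3: Suck B + move + Suck A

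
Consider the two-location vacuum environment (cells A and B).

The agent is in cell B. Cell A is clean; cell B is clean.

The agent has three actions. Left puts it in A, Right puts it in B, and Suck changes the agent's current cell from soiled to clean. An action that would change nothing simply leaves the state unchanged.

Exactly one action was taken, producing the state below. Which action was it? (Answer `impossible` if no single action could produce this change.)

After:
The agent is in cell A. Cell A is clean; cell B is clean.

Left

try  Left: in A — A clean, B clean  ← match
try Right: in B — A clean, B clean
try  Suck: in B — A clean, B clean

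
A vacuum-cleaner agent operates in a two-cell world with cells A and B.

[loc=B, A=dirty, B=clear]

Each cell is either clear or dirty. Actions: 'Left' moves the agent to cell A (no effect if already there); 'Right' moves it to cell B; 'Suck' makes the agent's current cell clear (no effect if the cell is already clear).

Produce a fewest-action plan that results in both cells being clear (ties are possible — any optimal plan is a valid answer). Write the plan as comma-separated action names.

Left, Suck

1) do Left; now (A; A:dirty, B:clear)
2) do Suck; now (A; A:clear, B:clear)
min 2: go A then Suck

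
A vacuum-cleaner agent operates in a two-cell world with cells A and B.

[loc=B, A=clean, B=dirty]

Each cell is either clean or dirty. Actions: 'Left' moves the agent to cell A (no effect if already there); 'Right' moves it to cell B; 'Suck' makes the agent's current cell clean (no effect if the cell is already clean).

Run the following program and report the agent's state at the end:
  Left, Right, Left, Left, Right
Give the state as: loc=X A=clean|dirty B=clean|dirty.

1) do Left; now loc=A A=clean B=dirty
2) do Right; now loc=B A=clean B=dirty
3) do Left; now loc=A A=clean B=dirty
4) do Left; now loc=A A=clean B=dirty
5) do Right; now loc=B A=clean B=dirty

loc=B A=clean B=dirty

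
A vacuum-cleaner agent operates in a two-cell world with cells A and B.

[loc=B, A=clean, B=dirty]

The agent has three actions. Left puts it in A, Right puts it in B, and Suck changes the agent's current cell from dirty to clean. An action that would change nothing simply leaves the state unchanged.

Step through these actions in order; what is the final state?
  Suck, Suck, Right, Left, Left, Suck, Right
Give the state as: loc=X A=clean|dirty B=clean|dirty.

Suck (#1): loc=B A=clean B=clean
Suck (#2): loc=B A=clean B=clean
Right (#3): loc=B A=clean B=clean
Left (#4): loc=A A=clean B=clean
Left (#5): loc=A A=clean B=clean
Suck (#6): loc=A A=clean B=clean
Right (#7): loc=B A=clean B=clean

loc=B A=clean B=clean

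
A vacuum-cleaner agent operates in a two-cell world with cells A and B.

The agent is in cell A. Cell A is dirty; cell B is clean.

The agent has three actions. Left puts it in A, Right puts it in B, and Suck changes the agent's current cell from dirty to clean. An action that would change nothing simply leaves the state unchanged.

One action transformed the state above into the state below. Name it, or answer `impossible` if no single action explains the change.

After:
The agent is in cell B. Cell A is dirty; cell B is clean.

Right

try  Left: <A|dirty|clean>
try Right: <B|dirty|clean>  ← match
try  Suck: <A|clean|clean>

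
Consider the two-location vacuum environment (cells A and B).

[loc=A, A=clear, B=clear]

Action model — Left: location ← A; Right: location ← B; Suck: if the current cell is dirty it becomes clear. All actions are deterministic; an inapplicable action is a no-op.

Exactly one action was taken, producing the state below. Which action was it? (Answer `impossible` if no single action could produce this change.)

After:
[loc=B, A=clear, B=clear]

Right

try  Left: loc=A A=clear B=clear
try Right: loc=B A=clear B=clear  ← match
try  Suck: loc=A A=clear B=clear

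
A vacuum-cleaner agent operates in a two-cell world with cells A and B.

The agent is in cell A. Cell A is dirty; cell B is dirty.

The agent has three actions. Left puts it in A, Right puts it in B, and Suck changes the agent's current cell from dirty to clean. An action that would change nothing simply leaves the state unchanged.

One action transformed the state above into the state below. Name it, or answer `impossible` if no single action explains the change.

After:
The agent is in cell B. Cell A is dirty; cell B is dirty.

Right

try  Left: (A; A:dirty, B:dirty)
try Right: (B; A:dirty, B:dirty)  ← match
try  Suck: (A; A:clean, B:dirty)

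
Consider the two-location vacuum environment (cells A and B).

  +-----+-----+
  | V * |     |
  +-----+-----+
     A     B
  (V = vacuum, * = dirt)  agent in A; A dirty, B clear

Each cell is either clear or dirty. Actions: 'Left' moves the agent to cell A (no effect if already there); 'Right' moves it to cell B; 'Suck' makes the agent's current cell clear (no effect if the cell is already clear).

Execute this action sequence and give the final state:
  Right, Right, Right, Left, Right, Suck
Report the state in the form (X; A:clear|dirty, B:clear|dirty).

(B; A:dirty, B:clear)

step 1/6 (Right): (B; A:dirty, B:clear)
step 2/6 (Right): (B; A:dirty, B:clear)
step 3/6 (Right): (B; A:dirty, B:clear)
step 4/6 (Left): (A; A:dirty, B:clear)
step 5/6 (Right): (B; A:dirty, B:clear)
step 6/6 (Suck): (B; A:dirty, B:clear)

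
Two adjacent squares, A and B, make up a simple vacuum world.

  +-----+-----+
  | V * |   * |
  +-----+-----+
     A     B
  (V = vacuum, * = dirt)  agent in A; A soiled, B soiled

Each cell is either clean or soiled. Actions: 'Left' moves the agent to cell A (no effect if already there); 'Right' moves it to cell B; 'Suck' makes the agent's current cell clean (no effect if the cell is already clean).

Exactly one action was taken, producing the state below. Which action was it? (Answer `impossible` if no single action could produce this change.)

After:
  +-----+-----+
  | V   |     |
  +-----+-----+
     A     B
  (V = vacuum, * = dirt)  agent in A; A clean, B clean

impossible

try  Left: <A|soiled|soiled>
try Right: <B|soiled|soiled>
try  Suck: <A|clean|soiled>
no single action produces the after-state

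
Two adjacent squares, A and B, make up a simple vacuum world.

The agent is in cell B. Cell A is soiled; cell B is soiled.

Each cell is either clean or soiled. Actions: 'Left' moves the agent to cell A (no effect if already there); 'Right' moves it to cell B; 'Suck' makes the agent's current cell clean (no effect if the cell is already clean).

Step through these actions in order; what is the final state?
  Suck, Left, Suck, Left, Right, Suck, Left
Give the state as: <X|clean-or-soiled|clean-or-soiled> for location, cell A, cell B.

Suck (#1): <B|soiled|clean>
Left (#2): <A|soiled|clean>
Suck (#3): <A|clean|clean>
Left (#4): <A|clean|clean>
Right (#5): <B|clean|clean>
Suck (#6): <B|clean|clean>
Left (#7): <A|clean|clean>

<A|clean|clean>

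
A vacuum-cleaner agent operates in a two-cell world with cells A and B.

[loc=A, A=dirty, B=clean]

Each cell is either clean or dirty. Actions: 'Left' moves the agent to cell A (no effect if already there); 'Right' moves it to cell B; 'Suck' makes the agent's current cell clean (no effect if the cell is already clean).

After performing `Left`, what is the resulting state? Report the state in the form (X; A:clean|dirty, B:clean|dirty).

(A; A:dirty, B:clean)

start: (A; A:dirty, B:clean)
step 1/1 (Left): (A; A:dirty, B:clean)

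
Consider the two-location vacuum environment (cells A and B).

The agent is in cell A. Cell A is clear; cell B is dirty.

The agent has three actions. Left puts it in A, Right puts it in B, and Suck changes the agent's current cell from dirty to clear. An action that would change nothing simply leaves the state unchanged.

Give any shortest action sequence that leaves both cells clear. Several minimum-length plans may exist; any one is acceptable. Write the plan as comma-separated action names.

[1] after Right: (B; A:clear, B:dirty)
[2] after Suck: (B; A:clear, B:clear)
min 2: go B then Suck

Right, Suck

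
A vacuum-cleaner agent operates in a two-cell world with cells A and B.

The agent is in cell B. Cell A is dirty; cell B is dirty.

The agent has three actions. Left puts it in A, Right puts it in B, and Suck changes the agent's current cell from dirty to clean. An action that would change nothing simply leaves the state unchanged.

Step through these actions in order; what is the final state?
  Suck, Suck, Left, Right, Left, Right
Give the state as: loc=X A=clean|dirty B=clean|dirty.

t=1 Suck ⇒ loc=B A=dirty B=clean
t=2 Suck ⇒ loc=B A=dirty B=clean
t=3 Left ⇒ loc=A A=dirty B=clean
t=4 Right ⇒ loc=B A=dirty B=clean
t=5 Left ⇒ loc=A A=dirty B=clean
t=6 Right ⇒ loc=B A=dirty B=clean

loc=B A=dirty B=clean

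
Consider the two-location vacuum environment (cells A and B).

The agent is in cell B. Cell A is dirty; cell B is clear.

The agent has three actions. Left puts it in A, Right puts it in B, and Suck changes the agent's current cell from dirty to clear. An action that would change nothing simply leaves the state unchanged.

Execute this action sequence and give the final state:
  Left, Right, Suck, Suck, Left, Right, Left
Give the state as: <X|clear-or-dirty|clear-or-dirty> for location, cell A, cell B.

1. Left → <A|dirty|clear>
2. Right → <B|dirty|clear>
3. Suck → <B|dirty|clear>
4. Suck → <B|dirty|clear>
5. Left → <A|dirty|clear>
6. Right → <B|dirty|clear>
7. Left → <A|dirty|clear>

<A|dirty|clear>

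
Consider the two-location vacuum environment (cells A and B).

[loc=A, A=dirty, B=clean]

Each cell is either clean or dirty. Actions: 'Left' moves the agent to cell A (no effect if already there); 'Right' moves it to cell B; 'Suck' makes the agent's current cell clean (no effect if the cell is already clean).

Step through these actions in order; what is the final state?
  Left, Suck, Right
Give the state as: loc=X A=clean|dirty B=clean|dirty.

t=1 Left ⇒ loc=A A=dirty B=clean
t=2 Suck ⇒ loc=A A=clean B=clean
t=3 Right ⇒ loc=B A=clean B=clean

loc=B A=clean B=clean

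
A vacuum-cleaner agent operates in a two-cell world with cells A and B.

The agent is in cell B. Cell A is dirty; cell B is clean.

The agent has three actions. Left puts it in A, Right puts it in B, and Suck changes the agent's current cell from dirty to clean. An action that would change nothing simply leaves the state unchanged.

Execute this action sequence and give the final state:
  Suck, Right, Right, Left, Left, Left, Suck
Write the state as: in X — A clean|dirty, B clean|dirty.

in A — A clean, B clean

Suck (#1): in B — A dirty, B clean
Right (#2): in B — A dirty, B clean
Right (#3): in B — A dirty, B clean
Left (#4): in A — A dirty, B clean
Left (#5): in A — A dirty, B clean
Left (#6): in A — A dirty, B clean
Suck (#7): in A — A clean, B clean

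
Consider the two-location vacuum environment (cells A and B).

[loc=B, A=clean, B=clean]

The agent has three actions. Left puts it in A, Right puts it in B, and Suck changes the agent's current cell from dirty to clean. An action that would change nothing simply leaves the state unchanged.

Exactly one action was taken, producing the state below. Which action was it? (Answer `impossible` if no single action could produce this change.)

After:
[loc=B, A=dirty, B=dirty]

impossible

try  Left: (A; A:clean, B:clean)
try Right: (B; A:clean, B:clean)
try  Suck: (B; A:clean, B:clean)
no single action produces the after-state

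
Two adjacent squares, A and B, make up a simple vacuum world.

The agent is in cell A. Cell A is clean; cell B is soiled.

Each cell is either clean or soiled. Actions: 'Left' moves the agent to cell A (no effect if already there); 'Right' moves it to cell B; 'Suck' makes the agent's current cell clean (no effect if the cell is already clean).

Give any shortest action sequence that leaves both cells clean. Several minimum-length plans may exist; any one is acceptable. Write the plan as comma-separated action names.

Right, Suck

[1] after Right: <B|clean|soiled>
[2] after Suck: <B|clean|clean>
min 2: go B then Suck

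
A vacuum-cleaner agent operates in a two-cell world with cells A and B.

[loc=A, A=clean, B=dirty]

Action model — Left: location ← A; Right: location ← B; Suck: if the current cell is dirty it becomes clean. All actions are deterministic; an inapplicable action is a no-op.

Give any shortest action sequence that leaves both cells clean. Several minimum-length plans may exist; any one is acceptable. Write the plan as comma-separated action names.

[1] after Right: (B; A:clean, B:dirty)
[2] after Suck: (B; A:clean, B:clean)
min 2: go B then Suck

Right, Suck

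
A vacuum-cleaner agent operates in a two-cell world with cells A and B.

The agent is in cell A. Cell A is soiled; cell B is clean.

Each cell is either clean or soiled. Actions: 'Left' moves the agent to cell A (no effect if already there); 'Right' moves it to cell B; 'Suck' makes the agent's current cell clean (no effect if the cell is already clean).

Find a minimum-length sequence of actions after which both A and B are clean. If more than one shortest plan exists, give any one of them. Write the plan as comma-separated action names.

step 1/1 (Suck): (A; A:clean, B:clean)
min 1: A is soiled, one Suck

Suck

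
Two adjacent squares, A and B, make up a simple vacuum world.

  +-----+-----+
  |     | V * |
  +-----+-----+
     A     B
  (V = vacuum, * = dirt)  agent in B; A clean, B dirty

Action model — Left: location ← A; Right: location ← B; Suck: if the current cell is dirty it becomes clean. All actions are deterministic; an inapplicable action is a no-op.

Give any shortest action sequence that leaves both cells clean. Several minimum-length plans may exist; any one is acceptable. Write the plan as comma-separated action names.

step 1/1 (Suck): in B — A clean, B clean
min 1: B is dirty, one Suck

Suck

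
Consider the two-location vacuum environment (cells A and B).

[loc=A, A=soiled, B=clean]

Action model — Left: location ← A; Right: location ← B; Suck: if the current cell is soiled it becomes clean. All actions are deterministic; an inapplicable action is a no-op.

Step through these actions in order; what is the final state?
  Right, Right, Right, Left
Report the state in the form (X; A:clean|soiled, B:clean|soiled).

step 1/4 (Right): (B; A:soiled, B:clean)
step 2/4 (Right): (B; A:soiled, B:clean)
step 3/4 (Right): (B; A:soiled, B:clean)
step 4/4 (Left): (A; A:soiled, B:clean)

(A; A:soiled, B:clean)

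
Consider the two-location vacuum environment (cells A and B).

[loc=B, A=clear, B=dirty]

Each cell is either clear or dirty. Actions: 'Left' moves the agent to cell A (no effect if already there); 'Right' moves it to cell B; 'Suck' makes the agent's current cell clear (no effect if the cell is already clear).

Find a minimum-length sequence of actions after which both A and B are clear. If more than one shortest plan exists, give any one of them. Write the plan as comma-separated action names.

[1] after Suck: <B|clear|clear>
min 1: B is dirty, one Suck

Suck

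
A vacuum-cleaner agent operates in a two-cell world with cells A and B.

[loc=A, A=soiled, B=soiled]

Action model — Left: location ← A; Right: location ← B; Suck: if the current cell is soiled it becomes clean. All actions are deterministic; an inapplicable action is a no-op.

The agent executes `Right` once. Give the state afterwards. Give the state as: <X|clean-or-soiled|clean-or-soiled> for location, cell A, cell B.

<B|soiled|soiled>

start: <A|soiled|soiled>
[1] after Right: <B|soiled|soiled>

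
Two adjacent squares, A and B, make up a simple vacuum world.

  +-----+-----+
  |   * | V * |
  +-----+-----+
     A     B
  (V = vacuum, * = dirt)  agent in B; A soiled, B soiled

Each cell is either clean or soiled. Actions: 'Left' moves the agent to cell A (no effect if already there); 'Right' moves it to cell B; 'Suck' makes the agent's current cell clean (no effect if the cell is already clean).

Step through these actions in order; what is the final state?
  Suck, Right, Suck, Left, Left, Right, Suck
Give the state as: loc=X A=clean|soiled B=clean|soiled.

t=1 Suck ⇒ loc=B A=soiled B=clean
t=2 Right ⇒ loc=B A=soiled B=clean
t=3 Suck ⇒ loc=B A=soiled B=clean
t=4 Left ⇒ loc=A A=soiled B=clean
t=5 Left ⇒ loc=A A=soiled B=clean
t=6 Right ⇒ loc=B A=soiled B=clean
t=7 Suck ⇒ loc=B A=soiled B=clean

loc=B A=soiled B=clean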